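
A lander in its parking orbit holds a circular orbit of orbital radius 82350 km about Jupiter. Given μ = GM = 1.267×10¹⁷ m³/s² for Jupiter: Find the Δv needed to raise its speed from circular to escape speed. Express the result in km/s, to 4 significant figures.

Δv ≈ 16.25 km/s

r = 82350 km = 8.235×10⁷ m.
Circular speed v_c = √(μ/r) = 39220 m/s.
Escape speed v_esc = √(2μ/r) = √2 × v_c = 55470 m/s.
Δv = v_esc − v_c = 16250 m/s = 16.25 km/s.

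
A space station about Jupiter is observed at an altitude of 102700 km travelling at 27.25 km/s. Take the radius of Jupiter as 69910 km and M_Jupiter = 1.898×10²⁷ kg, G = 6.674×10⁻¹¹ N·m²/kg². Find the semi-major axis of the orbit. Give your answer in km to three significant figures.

a ≈ 1.75×10⁵ km

μ = GM = 6.674×10⁻¹¹ × 1.898×10²⁷ = 1.267×10¹⁷ m³/s².
r = 69910 + 102700 = 1.7261×10⁵ km = 1.726×10⁸ m.
Vis-viva rearranged: 1/a = 2/r − v²/μ = 1.159×10⁻⁸ − 5.862×10⁻⁹ = 5.725×10⁻⁹ m⁻¹.
a = 1.747×10⁸ m = 1.7468×10⁵ km.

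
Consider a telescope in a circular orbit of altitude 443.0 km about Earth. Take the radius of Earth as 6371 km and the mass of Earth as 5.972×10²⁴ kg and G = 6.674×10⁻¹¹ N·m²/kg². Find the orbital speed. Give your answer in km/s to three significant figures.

v ≈ 7.65 km/s

μ = GM = 6.674×10⁻¹¹ × 5.972×10²⁴ = 3.986×10¹⁴ m³/s².
r = 6371 + 443.0 = 6814.0 km = 6.8140×10⁶ m.
For a circular orbit v = √(μ/r) = √(3.986×10¹⁴ / 6.814×10⁶) = √(5.849×10⁷) = 7648 m/s.
That is 7.648 km/s.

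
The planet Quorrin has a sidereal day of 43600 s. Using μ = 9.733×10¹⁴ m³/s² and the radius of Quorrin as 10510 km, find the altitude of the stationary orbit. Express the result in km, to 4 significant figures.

A synchronous orbit has period T, so by Kepler's third law a = (μT²/4π²)^(1/3).
μT²/4π² = 9.733×10¹⁴ × (4.360×10⁴)² / 39.48 = 4.687×10²² m³.
a = 3.605×10⁷ m = 36054 km.
Altitude h = a − R = 36054 − 10510 = 25544 km.

h_sync ≈ 25540 km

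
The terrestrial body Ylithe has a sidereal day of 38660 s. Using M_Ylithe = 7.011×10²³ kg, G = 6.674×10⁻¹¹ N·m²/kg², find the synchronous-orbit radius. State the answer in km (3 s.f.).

r_sync ≈ 12100 km

μ = GM = 6.674×10⁻¹¹ × 7.011×10²³ = 4.679×10¹³ m³/s².
A synchronous orbit has period T, so by Kepler's third law a = (μT²/4π²)^(1/3).
μT²/4π² = 4.679×10¹³ × (3.866×10⁴)² / 39.48 = 1.771×10²¹ m³.
a = 1.210×10⁷ m = 12100 km.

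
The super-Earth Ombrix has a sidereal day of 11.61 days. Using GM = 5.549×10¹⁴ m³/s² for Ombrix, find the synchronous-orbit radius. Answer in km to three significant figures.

r_sync ≈ 2.42×10⁵ km

T = 11.61 days = 1.003×10⁶ s.
A synchronous orbit has period T, so by Kepler's third law a = (μT²/4π²)^(1/3).
μT²/4π² = 5.549×10¹⁴ × (1.003×10⁶)² / 39.48 = 1.414×10²⁵ m³.
a = 2.418×10⁸ m = 2.4183×10⁵ km.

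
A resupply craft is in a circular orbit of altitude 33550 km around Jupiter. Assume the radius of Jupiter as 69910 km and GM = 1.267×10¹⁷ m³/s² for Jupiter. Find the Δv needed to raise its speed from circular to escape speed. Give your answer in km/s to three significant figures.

Δv ≈ 14.5 km/s

r = 69910 + 33550 = 103460 km = 1.0346×10⁸ m.
Circular speed v_c = √(μ/r) = 34990 m/s.
Escape speed v_esc = √(2μ/r) = √2 × v_c = 49490 m/s.
Δv = v_esc − v_c = 14500 m/s = 14.50 km/s.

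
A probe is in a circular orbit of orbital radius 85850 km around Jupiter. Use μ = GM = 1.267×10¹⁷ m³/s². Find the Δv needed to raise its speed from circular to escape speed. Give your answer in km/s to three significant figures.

r = 85850 km = 8.585×10⁷ m.
Circular speed v_c = √(μ/r) = 38420 m/s.
Escape speed v_esc = √(2μ/r) = √2 × v_c = 54330 m/s.
Δv = v_esc − v_c = 15910 m/s = 15.91 km/s.

Δv ≈ 15.9 km/s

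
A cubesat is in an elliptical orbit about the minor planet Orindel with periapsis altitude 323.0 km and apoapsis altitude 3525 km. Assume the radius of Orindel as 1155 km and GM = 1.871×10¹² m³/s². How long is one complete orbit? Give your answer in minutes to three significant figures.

T ≈ 414 minutes

r_p = 1155 + 323.0 = 1478.0 km = 1.4780×10⁶ m.
r_a = 1155 + 3525 = 4680.0 km = 4.6800×10⁶ m.
Semi-major axis a = (r_p + r_a)/2 = (1478.0 + 4680.0)/2 = 3079.0 km = 3.079×10⁶ m.
By Kepler's third law T = 2π√(a³/μ) = 2π × 3.950×10³ = 2.482×10⁴ s.
= 413.6 minutes.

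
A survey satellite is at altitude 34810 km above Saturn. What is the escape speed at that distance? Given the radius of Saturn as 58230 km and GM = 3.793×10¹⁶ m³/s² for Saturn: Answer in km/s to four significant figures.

v_esc ≈ 28.55 km/s

r = 58230 + 34810 = 93040 km = 9.3040×10⁷ m.
Escape speed v_esc = √(2μ/r) = √(2 × 3.793×10¹⁶ / 9.304×10⁷) = √(8.153×10⁸) = 28550 m/s.
= 28.55 km/s.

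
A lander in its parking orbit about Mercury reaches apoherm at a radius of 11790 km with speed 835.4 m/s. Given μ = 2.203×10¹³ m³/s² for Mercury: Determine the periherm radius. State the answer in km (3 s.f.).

r_a = 1.179×10⁷ m.
Specific energy ε = v²/2 − μ/r = -1.520×10⁶ J/kg, so a = −μ/(2ε) = 7.249×10⁶ m.
The apsides satisfy r_p + r_a = 2a, so the periherm radius is 2a − r_a = 2.707×10⁶ m = 2707.4 km.

periherm radius ≈ 2710 km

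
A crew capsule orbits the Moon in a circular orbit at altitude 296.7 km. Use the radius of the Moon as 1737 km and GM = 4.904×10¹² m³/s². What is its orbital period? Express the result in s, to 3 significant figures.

r = 1737 + 296.7 = 2033.7 km = 2.0337×10⁶ m.
Kepler's third law: T = 2π√(r³/μ) = 2π√((2.034×10⁶)³ / 4.904×10¹²).
r³/μ = 1.715×10⁶ s², so T = 2π × 1.310×10³ = 8.229×10³ s.

T ≈ 8230 s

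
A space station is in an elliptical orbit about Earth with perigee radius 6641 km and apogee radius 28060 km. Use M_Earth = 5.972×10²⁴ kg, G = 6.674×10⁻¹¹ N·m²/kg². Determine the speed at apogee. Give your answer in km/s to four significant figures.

μ = GM = 6.674×10⁻¹¹ × 5.972×10²⁴ = 3.986×10¹⁴ m³/s².
Semi-major axis a = (r_p + r_a)/2 = 17350 km = 1.735×10⁷ m.
Vis-viva: v² = μ(2/r − 1/a) = 3.986×10¹⁴ × (7.128×10⁻⁸ − 5.764×10⁻⁸) = 5.437×10⁶ m²/s².
v = 2332 m/s = 2.332 km/s.

v ≈ 2.332 km/s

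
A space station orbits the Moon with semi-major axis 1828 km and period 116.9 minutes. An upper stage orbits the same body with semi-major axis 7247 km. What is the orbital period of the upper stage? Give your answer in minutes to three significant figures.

Kepler's third law: T² ∝ a³, so T₂ = T₁ (a₂/a₁)^(3/2).
a₂/a₁ = 3.964, (a₂/a₁)^(3/2) = 7.894.
T₂ = 116.9 × 7.894 = 922.8 minutes.

T₂ ≈ 923 minutes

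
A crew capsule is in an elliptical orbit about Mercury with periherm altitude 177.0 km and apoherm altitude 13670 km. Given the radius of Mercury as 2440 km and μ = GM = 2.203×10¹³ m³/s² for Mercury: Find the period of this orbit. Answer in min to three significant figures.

T ≈ 639 min

r_p = 2440 + 177.0 = 2617.0 km = 2.6170×10⁶ m.
r_a = 2440 + 13670 = 16110 km = 1.6110×10⁷ m.
Semi-major axis a = (r_p + r_a)/2 = (2617.0 + 16110)/2 = 9363.5 km = 9.364×10⁶ m.
By Kepler's third law T = 2π√(a³/μ) = 2π × 6.104×10³ = 3.836×10⁴ s.
= 639.3 min.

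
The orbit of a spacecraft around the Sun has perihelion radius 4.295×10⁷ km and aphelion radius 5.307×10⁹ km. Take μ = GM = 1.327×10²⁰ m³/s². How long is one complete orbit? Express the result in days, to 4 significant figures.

T ≈ 27620 days

Semi-major axis a = (r_p + r_a)/2 = (4.2950×10⁷ + 5.3070×10⁹)/2 = 2.6750×10⁹ km = 2.675×10¹² m.
By Kepler's third law T = 2π√(a³/μ) = 2π × 3.798×10⁸ = 2.386×10⁹ s.
= 27620 days.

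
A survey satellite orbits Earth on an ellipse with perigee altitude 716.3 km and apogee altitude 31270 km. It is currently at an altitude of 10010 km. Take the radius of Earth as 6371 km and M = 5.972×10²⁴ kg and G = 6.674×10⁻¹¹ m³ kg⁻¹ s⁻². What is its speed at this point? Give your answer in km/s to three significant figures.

v ≈ 5.55 km/s

μ = GM = 6.674×10⁻¹¹ × 5.972×10²⁴ = 3.986×10¹⁴ m³/s².
r_p = 6371 + 716.3 = 7087.3 km = 7.0873×10⁶ m.
r_a = 6371 + 31270 = 37641 km = 3.7641×10⁷ m.
r = 6371 + 10010 = 16381 km = 1.638×10⁷ m.
Semi-major axis a = (r_p + r_a)/2 = 22364 km = 2.236×10⁷ m.
Vis-viva: v² = μ(2/r − 1/a) = 3.986×10¹⁴ × (1.221×10⁻⁷ − 4.471×10⁻⁸) = 3.084×10⁷ m²/s².
v = 5553 m/s = 5.553 km/s.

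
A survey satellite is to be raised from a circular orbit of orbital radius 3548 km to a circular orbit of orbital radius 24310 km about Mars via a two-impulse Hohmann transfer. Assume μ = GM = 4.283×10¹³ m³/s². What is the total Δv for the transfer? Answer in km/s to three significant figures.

r₁ = 3548 km = 3.548×10⁶ m.
r₂ = 24310 km = 2.431×10⁷ m.
Transfer ellipse a_t = (r₁ + r₂)/2 = 1.393×10⁷ m.
At r₁: circular v_c1 = √(μ/r₁) = 3474 m/s; transfer-periapsis v_p = √[μ(2/r₁ − 1/a_t)] = 4590 m/s.
Δv₁ = v_p − v_c1 = 1116 m/s.
At r₂: circular v_c2 = √(μ/r₂) = 1327 m/s; transfer-apoapsis v_a = √[μ(2/r₂ − 1/a_t)] = 669.9 m/s.
Δv₂ = v_c2 − v_a = 657.4 m/s.
Total Δv = Δv₁ + Δv₂ = 1773 m/s = 1.773 km/s.

Δv_total ≈ 1.77 km/s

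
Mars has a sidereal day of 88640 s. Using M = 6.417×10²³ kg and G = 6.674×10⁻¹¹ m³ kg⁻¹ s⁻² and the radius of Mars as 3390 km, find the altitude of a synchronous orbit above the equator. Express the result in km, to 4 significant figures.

h_sync ≈ 17040 km

μ = GM = 6.674×10⁻¹¹ × 6.417×10²³ = 4.283×10¹³ m³/s².
A synchronous orbit has period T, so by Kepler's third law a = (μT²/4π²)^(1/3).
μT²/4π² = 4.283×10¹³ × (8.864×10⁴)² / 39.48 = 8.524×10²¹ m³.
a = 2.043×10⁷ m = 20427 km.
Altitude h = a − R = 20427 − 3390 = 17037 km.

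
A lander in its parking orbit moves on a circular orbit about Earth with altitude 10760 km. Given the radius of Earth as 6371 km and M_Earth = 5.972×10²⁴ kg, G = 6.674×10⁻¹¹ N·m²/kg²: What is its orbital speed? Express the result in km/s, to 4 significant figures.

v ≈ 4.823 km/s

μ = GM = 6.674×10⁻¹¹ × 5.972×10²⁴ = 3.986×10¹⁴ m³/s².
r = 6371 + 10760 = 17131 km = 1.7131×10⁷ m.
For a circular orbit v = √(μ/r) = √(3.986×10¹⁴ / 1.713×10⁷) = √(2.327×10⁷) = 4823 m/s.
That is 4.823 km/s.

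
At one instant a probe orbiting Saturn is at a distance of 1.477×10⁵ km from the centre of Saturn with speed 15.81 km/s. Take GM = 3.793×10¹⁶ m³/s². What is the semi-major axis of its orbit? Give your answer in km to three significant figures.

a ≈ 1.44×10⁵ km

r = 1.477×10⁸ m.
Specific orbital energy ε = v²/2 − μ/r = (15810)²/2 − 3.793×10¹⁶/1.477×10⁸ = -1.318×10⁸ J/kg.
Since ε = −μ/(2a), a = −μ/(2ε) = 1.439×10⁸ m = 1.4386×10⁵ km.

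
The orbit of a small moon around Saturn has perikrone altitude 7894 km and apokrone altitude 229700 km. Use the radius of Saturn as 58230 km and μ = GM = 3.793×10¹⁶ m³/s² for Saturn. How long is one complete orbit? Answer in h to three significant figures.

T ≈ 21.1 h

r_p = 58230 + 7894 = 66124 km = 6.6124×10⁷ m.
r_a = 58230 + 229700 = 287930 km = 2.8793×10⁸ m.
Semi-major axis a = (r_p + r_a)/2 = (66124 + 2.8793×10⁵)/2 = 1.7703×10⁵ km = 1.770×10⁸ m.
By Kepler's third law T = 2π√(a³/μ) = 2π × 1.209×10⁴ = 7.599×10⁴ s.
= 21.11 h.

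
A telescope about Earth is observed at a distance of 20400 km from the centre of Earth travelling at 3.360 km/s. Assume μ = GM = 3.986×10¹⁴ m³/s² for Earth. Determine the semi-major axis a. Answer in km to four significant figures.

r = 2.040×10⁷ m.
Vis-viva rearranged: 1/a = 2/r − v²/μ = 9.804×10⁻⁸ − 2.832×10⁻⁸ = 6.972×10⁻⁸ m⁻¹.
a = 1.434×10⁷ m = 14344 km.

a ≈ 14340 km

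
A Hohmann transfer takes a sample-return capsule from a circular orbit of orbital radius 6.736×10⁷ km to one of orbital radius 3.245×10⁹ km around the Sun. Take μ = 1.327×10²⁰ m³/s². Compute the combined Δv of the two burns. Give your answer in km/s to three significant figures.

r₁ = 6.736×10⁷ km = 6.736×10¹⁰ m.
r₂ = 3.245×10⁹ km = 3.245×10¹² m.
Transfer ellipse a_t = (r₁ + r₂)/2 = 1.656×10¹² m.
At r₁: circular v_c1 = √(μ/r₁) = 44380 m/s; transfer-perihelion v_p = √[μ(2/r₁ − 1/a_t)] = 62130 m/s.
Δv₁ = v_p − v_c1 = 17740 m/s.
At r₂: circular v_c2 = √(μ/r₂) = 6395 m/s; transfer-aphelion v_a = √[μ(2/r₂ − 1/a_t)] = 1290 m/s.
Δv₂ = v_c2 − v_a = 5105 m/s.
Total Δv = Δv₁ + Δv₂ = 22850 m/s = 22.85 km/s.

Δv_total ≈ 22.8 km/s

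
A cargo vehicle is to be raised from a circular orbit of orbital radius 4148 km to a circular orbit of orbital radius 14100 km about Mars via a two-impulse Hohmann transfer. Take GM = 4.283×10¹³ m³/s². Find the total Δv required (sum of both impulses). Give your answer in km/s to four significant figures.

r₁ = 4148 km = 4.148×10⁶ m.
r₂ = 14100 km = 1.410×10⁷ m.
Transfer ellipse a_t = (r₁ + r₂)/2 = 9.124×10⁶ m.
At r₁: circular v_c1 = √(μ/r₁) = 3213 m/s; transfer-periapsis v_p = √[μ(2/r₁ − 1/a_t)] = 3995 m/s.
Δv₁ = v_p − v_c1 = 781.3 m/s.
At r₂: circular v_c2 = √(μ/r₂) = 1743 m/s; transfer-apoapsis v_a = √[μ(2/r₂ − 1/a_t)] = 1175 m/s.
Δv₂ = v_c2 − v_a = 567.7 m/s.
Total Δv = Δv₁ + Δv₂ = 1349 m/s = 1.349 km/s.

Δv_total ≈ 1.349 km/s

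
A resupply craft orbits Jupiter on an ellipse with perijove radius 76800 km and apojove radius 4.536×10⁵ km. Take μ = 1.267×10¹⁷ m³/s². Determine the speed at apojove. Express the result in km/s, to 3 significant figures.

v ≈ 8.99 km/s

Semi-major axis a = (r_p + r_a)/2 = 2.6520×10⁵ km = 2.652×10⁸ m.
Vis-viva: v² = μ(2/r − 1/a) = 1.267×10¹⁷ × (4.409×10⁻⁹ − 3.771×10⁻⁹) = 8.089×10⁷ m²/s².
v = 8994 m/s = 8.994 km/s.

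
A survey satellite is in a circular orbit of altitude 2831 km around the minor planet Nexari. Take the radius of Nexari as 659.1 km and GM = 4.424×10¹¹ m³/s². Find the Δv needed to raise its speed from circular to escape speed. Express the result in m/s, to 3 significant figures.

r = 659.1 + 2831 = 3490.1 km = 3.4901×10⁶ m.
Circular speed v_c = √(μ/r) = 356.0 m/s.
Escape speed v_esc = √(2μ/r) = √2 × v_c = 503.5 m/s.
Δv = v_esc − v_c = 147.5 m/s.

Δv ≈ 147 m/s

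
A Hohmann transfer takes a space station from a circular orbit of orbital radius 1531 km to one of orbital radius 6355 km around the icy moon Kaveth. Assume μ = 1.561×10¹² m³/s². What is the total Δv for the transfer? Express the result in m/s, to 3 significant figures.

Δv_total ≈ 459 m/s

r₁ = 1531 km = 1.531×10⁶ m.
r₂ = 6355 km = 6.355×10⁶ m.
Transfer ellipse a_t = (r₁ + r₂)/2 = 3.943×10⁶ m.
At r₁: circular v_c1 = √(μ/r₁) = 1010 m/s; transfer-periapsis v_p = √[μ(2/r₁ − 1/a_t)] = 1282 m/s.
Δv₁ = v_p − v_c1 = 272.2 m/s.
At r₂: circular v_c2 = √(μ/r₂) = 495.6 m/s; transfer-apoapsis v_a = √[μ(2/r₂ − 1/a_t)] = 308.8 m/s.
Δv₂ = v_c2 − v_a = 186.8 m/s.
Total Δv = Δv₁ + Δv₂ = 458.9 m/s.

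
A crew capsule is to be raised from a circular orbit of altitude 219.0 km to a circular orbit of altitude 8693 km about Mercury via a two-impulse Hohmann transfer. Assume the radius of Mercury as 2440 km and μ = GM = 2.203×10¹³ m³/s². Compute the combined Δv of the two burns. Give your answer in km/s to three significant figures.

r₁ = 2440 + 219.0 = 2659.0 km = 2.6590×10⁶ m.
r₂ = 2440 + 8693 = 11133 km = 1.1133×10⁷ m.
Transfer ellipse a_t = (r₁ + r₂)/2 = 6.896×10⁶ m.
At r₁: circular v_c1 = √(μ/r₁) = 2878 m/s; transfer-periherm v_p = √[μ(2/r₁ − 1/a_t)] = 3657 m/s.
Δv₁ = v_p − v_c1 = 778.9 m/s.
At r₂: circular v_c2 = √(μ/r₂) = 1407 m/s; transfer-apoherm v_a = √[μ(2/r₂ − 1/a_t)] = 873.5 m/s.
Δv₂ = v_c2 − v_a = 533.2 m/s.
Total Δv = Δv₁ + Δv₂ = 1312 m/s = 1.312 km/s.

Δv_total ≈ 1.31 km/s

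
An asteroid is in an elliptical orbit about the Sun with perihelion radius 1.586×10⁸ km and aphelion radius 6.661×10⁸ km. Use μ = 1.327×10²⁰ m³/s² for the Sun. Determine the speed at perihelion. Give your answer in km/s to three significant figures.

Semi-major axis a = (r_p + r_a)/2 = 4.1235×10⁸ km = 4.124×10¹¹ m.
Vis-viva: v² = μ(2/r − 1/a) = 1.327×10²⁰ × (1.261×10⁻¹¹ − 2.425×10⁻¹²) = 1.352×10⁹ m²/s².
v = 36760 m/s = 36.76 km/s.

v ≈ 36.8 km/s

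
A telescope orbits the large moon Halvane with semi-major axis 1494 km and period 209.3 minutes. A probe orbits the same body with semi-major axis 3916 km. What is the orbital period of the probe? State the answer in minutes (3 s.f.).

T₂ ≈ 888 minutes

Kepler's third law: T² ∝ a³, so T₂ = T₁ (a₂/a₁)^(3/2).
a₂/a₁ = 2.621, (a₂/a₁)^(3/2) = 4.244.
T₂ = 209.3 × 4.244 = 888.2 minutes.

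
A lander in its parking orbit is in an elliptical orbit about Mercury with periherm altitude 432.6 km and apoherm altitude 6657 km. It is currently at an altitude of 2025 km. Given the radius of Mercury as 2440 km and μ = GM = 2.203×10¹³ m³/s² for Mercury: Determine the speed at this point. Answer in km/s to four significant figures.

r_p = 2440 + 432.6 = 2872.6 km = 2.8726×10⁶ m.
r_a = 2440 + 6657 = 9097.0 km = 9.0970×10⁶ m.
r = 2440 + 2025 = 4465.0 km = 4.465×10⁶ m.
Semi-major axis a = (r_p + r_a)/2 = 5984.8 km = 5.985×10⁶ m.
Vis-viva: v² = μ(2/r − 1/a) = 2.203×10¹³ × (4.479×10⁻⁷ − 1.671×10⁻⁷) = 6.187×10⁶ m²/s².
v = 2487 m/s = 2.487 km/s.

v ≈ 2.487 km/s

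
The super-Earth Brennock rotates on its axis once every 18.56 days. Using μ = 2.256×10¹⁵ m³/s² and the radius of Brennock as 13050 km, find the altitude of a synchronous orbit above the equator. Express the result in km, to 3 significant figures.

h_sync ≈ 5.15×10⁵ km

T = 18.56 days = 1.604×10⁶ s.
A synchronous orbit has period T, so by Kepler's third law a = (μT²/4π²)^(1/3).
μT²/4π² = 2.256×10¹⁵ × (1.604×10⁶)² / 39.48 = 1.469×10²⁶ m³.
a = 5.277×10⁸ m = 5.2770×10⁵ km.
Altitude h = a − R = 5.2770×10⁵ − 13050 = 5.1465×10⁵ km.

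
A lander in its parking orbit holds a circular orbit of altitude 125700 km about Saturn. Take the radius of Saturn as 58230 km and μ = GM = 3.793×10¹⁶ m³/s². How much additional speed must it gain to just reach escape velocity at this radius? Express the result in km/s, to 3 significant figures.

r = 58230 + 125700 = 183930 km = 1.8393×10⁸ m.
Circular speed v_c = √(μ/r) = 14360 m/s.
Escape speed v_esc = √(2μ/r) = √2 × v_c = 20310 m/s.
Δv = v_esc − v_c = 5948 m/s = 5.948 km/s.

Δv ≈ 5.95 km/s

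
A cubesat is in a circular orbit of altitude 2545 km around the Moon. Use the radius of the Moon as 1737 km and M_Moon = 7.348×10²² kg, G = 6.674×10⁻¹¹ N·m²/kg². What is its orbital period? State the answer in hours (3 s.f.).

T ≈ 6.98 hours

μ = GM = 6.674×10⁻¹¹ × 7.348×10²² = 4.904×10¹² m³/s².
r = 1737 + 2545 = 4282.0 km = 4.2820×10⁶ m.
Kepler's third law: T = 2π√(r³/μ) = 2π√((4.282×10⁶)³ / 4.904×10¹²).
r³/μ = 1.601×10⁷ s², so T = 2π × 4.001×10³ = 2.514×10⁴ s.
Converting: 2.514×10⁴ s ÷ 3600 = 6.983 hours.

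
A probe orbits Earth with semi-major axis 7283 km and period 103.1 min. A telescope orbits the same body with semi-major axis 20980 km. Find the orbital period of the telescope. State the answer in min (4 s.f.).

T₂ ≈ 504.1 min

Kepler's third law: T² ∝ a³, so T₂ = T₁ (a₂/a₁)^(3/2).
a₂/a₁ = 2.881, (a₂/a₁)^(3/2) = 4.889.
T₂ = 103.1 × 4.889 = 504.1 min.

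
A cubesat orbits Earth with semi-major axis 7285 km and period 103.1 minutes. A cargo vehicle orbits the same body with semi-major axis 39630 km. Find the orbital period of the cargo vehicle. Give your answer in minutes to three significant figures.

T₂ ≈ 1310 minutes

Kepler's third law: T² ∝ a³, so T₂ = T₁ (a₂/a₁)^(3/2).
a₂/a₁ = 5.440, (a₂/a₁)^(3/2) = 12.69.
T₂ = 103.1 × 12.69 = 1308 minutes.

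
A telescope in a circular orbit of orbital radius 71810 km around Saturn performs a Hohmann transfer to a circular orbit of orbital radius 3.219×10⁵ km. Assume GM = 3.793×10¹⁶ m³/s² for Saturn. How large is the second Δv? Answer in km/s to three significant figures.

r₁ = 71810 km = 7.181×10⁷ m.
r₂ = 3.219×10⁵ km = 3.219×10⁸ m.
Transfer ellipse a_t = (r₁ + r₂)/2 = 1.969×10⁸ m.
At r₁: circular v_c1 = √(μ/r₁) = 22980 m/s; transfer-perikrone v_p = √[μ(2/r₁ − 1/a_t)] = 29390 m/s.
At r₂: circular v_c2 = √(μ/r₂) = 10860 m/s; transfer-apokrone v_a = √[μ(2/r₂ − 1/a_t)] = 6556 m/s.
Δv₂ = v_c2 − v_a = 4299 m/s.
= 4.299 km/s.

Δv ≈ 4.30 km/s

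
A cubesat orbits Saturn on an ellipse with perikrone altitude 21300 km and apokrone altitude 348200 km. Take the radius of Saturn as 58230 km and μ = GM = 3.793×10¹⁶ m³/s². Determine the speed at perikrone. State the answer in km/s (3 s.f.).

r_p = 58230 + 21300 = 79530 km = 7.9530×10⁷ m.
r_a = 58230 + 348200 = 406430 km = 4.0643×10⁸ m.
Semi-major axis a = (r_p + r_a)/2 = 2.4298×10⁵ km = 2.430×10⁸ m.
Vis-viva: v² = μ(2/r − 1/a) = 3.793×10¹⁶ × (2.515×10⁻⁸ − 4.116×10⁻⁹) = 7.978×10⁸ m²/s².
v = 28240 m/s = 28.24 km/s.

v ≈ 28.2 km/s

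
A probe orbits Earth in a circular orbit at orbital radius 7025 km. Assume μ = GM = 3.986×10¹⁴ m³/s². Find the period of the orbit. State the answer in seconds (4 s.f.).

T ≈ 5860 seconds

r = 7025 km = 7.025×10⁶ m.
Kepler's third law: T = 2π√(r³/μ) = 2π√((7.025×10⁶)³ / 3.986×10¹⁴).
r³/μ = 8.698×10⁵ s², so T = 2π × 9.326×10² = 5.860×10³ s.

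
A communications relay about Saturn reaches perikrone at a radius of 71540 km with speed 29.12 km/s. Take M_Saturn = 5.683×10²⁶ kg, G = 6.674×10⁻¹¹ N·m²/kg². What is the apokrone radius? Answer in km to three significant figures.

μ = GM = 6.674×10⁻¹¹ × 5.683×10²⁶ = 3.793×10¹⁶ m³/s².
r_p = 7.154×10⁷ m.
Specific energy ε = v²/2 − μ/r = -1.062×10⁸ J/kg, so a = −μ/(2ε) = 1.786×10⁸ m.
The apsides satisfy r_p + r_a = 2a, so the apokrone radius is 2a − r_p = 2.857×10⁸ m = 2.8566×10⁵ km.

apokrone radius ≈ 2.86×10⁵ km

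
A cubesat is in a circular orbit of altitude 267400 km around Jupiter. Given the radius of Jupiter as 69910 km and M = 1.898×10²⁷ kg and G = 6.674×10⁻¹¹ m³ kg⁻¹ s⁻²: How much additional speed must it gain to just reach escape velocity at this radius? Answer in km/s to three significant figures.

Δv ≈ 8.03 km/s

μ = GM = 6.674×10⁻¹¹ × 1.898×10²⁷ = 1.267×10¹⁷ m³/s².
r = 69910 + 267400 = 337310 km = 3.3731×10⁸ m.
Circular speed v_c = √(μ/r) = 19380 m/s.
Escape speed v_esc = √(2μ/r) = √2 × v_c = 27410 m/s.
Δv = v_esc − v_c = 8027 m/s = 8.027 km/s.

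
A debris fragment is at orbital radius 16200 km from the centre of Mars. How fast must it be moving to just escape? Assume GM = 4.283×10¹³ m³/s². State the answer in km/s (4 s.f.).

v_esc ≈ 2.299 km/s

r = 16200 km = 1.620×10⁷ m.
Escape speed v_esc = √(2μ/r) = √(2 × 4.283×10¹³ / 1.620×10⁷) = √(5.288×10⁶) = 2299 m/s.
= 2.299 km/s.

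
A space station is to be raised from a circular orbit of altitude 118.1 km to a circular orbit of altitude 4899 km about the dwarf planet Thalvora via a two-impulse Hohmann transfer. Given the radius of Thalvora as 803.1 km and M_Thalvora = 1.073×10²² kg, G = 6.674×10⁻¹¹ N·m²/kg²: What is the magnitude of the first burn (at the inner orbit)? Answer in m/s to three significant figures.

Δv ≈ 275 m/s

μ = GM = 6.674×10⁻¹¹ × 1.073×10²² = 7.161×10¹¹ m³/s².
r₁ = 803.1 + 118.1 = 921.20 km = 9.2120×10⁵ m.
r₂ = 803.1 + 4899 = 5702.1 km = 5.7021×10⁶ m.
Transfer ellipse a_t = (r₁ + r₂)/2 = 3.312×10⁶ m.
At r₁: circular v_c1 = √(μ/r₁) = 881.7 m/s; transfer-periapsis v_p = √[μ(2/r₁ − 1/a_t)] = 1157 m/s.
Δv₁ = v_p − v_c1 = 275.3 m/s.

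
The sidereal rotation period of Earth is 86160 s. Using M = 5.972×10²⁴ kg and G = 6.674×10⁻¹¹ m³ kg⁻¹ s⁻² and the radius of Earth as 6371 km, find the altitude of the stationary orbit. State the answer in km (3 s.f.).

h_sync ≈ 35800 km

μ = GM = 6.674×10⁻¹¹ × 5.972×10²⁴ = 3.986×10¹⁴ m³/s².
A synchronous orbit has period T, so by Kepler's third law a = (μT²/4π²)^(1/3).
μT²/4π² = 3.986×10¹⁴ × (8.616×10⁴)² / 39.48 = 7.495×10²² m³.
a = 4.216×10⁷ m = 42162 km.
Altitude h = a − R = 42162 − 6371 = 35791 km.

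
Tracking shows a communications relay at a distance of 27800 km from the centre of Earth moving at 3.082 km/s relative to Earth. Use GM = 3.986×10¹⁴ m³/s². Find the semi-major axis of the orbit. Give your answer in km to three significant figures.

a ≈ 20800 km

r = 2.780×10⁷ m.
Specific orbital energy ε = v²/2 − μ/r = (3082)²/2 − 3.986×10¹⁴/2.780×10⁷ = -9.589×10⁶ J/kg.
Since ε = −μ/(2a), a = −μ/(2ε) = 2.078×10⁷ m = 20785 km.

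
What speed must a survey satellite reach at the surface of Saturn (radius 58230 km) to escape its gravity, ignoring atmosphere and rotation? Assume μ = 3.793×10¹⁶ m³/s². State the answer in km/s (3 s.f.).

r = R = 5.823×10⁷ m.
Escape speed v_esc = √(2μ/r) = √(2 × 3.793×10¹⁶ / 5.823×10⁷) = √(1.303×10⁹) = 36090 m/s.
= 36.09 km/s.

v_esc ≈ 36.1 km/s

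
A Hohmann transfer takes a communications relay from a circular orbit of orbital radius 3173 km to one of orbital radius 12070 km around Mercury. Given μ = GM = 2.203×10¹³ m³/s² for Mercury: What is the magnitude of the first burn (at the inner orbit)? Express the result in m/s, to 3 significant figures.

Δv ≈ 681 m/s

r₁ = 3173 km = 3.173×10⁶ m.
r₂ = 12070 km = 1.207×10⁷ m.
Transfer ellipse a_t = (r₁ + r₂)/2 = 7.622×10⁶ m.
At r₁: circular v_c1 = √(μ/r₁) = 2635 m/s; transfer-periherm v_p = √[μ(2/r₁ − 1/a_t)] = 3316 m/s.
Δv₁ = v_p − v_c1 = 681.0 m/s.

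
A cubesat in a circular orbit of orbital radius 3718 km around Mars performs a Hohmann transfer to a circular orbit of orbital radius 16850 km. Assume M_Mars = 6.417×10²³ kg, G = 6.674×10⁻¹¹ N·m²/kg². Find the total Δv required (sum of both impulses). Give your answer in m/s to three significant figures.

μ = GM = 6.674×10⁻¹¹ × 6.417×10²³ = 4.283×10¹³ m³/s².
r₁ = 3718 km = 3.718×10⁶ m.
r₂ = 16850 km = 1.685×10⁷ m.
Transfer ellipse a_t = (r₁ + r₂)/2 = 1.028×10⁷ m.
At r₁: circular v_c1 = √(μ/r₁) = 3394 m/s; transfer-periapsis v_p = √[μ(2/r₁ − 1/a_t)] = 4344 m/s.
Δv₁ = v_p − v_c1 = 950.4 m/s.
At r₂: circular v_c2 = √(μ/r₂) = 1594 m/s; transfer-apoapsis v_a = √[μ(2/r₂ − 1/a_t)] = 958.6 m/s.
Δv₂ = v_c2 − v_a = 635.7 m/s.
Total Δv = Δv₁ + Δv₂ = 1586 m/s.

Δv_total ≈ 1590 m/s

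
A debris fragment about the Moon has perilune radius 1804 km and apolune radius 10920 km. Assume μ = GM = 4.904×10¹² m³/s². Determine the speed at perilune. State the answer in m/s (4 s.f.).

v ≈ 2160 m/s

Semi-major axis a = (r_p + r_a)/2 = 6362.0 km = 6.362×10⁶ m.
Vis-viva: v² = μ(2/r − 1/a) = 4.904×10¹² × (1.109×10⁻⁶ − 1.572×10⁻⁷) = 4.666×10⁶ m²/s².
v = 2160 m/s.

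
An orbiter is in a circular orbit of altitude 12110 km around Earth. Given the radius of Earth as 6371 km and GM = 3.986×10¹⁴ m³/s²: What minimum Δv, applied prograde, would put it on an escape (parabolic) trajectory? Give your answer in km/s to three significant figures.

Δv ≈ 1.92 km/s

r = 6371 + 12110 = 18481 km = 1.8481×10⁷ m.
Circular speed v_c = √(μ/r) = 4644 m/s.
Escape speed v_esc = √(2μ/r) = √2 × v_c = 6568 m/s.
Δv = v_esc − v_c = 1924 m/s = 1.924 km/s.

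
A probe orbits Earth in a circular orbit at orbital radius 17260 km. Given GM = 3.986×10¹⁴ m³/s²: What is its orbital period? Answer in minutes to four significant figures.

r = 17260 km = 1.726×10⁷ m.
Kepler's third law: T = 2π√(r³/μ) = 2π√((1.726×10⁷)³ / 3.986×10¹⁴).
r³/μ = 1.290×10⁷ s², so T = 2π × 3.592×10³ = 2.257×10⁴ s.
Converting: 2.257×10⁴ s ÷ 60.00 = 376.1 minutes.

T ≈ 376.1 minutes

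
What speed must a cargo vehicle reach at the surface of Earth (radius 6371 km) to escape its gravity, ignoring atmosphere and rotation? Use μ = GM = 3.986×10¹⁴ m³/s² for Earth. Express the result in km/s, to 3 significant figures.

r = R = 6.371×10⁶ m.
Escape speed v_esc = √(2μ/r) = √(2 × 3.986×10¹⁴ / 6.371×10⁶) = √(1.251×10⁸) = 11190 m/s.
= 11.19 km/s.

v_esc ≈ 11.2 km/s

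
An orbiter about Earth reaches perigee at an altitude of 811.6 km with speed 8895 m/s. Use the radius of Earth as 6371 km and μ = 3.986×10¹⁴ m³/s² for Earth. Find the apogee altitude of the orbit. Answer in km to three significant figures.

r_p = 6371 + 811.6 = 7182.6 km = 7.183×10⁶ m.
Specific energy ε = v²/2 − μ/r = -1.593×10⁷ J/kg, so a = −μ/(2ε) = 1.251×10⁷ m.
The apsides satisfy r_p + r_a = 2a, so the apogee radius is 2a − r_p = 1.783×10⁷ m = 17832 km.
Apogee altitude = 17832 − 6371 = 11461 km.

apogee altitude ≈ 11500 km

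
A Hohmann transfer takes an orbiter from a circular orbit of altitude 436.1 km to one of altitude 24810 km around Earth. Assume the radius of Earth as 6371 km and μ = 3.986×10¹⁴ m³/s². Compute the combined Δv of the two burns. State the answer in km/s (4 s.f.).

r₁ = 6371 + 436.1 = 6807.1 km = 6.8071×10⁶ m.
r₂ = 6371 + 24810 = 31181 km = 3.1181×10⁷ m.
Transfer ellipse a_t = (r₁ + r₂)/2 = 1.899×10⁷ m.
At r₁: circular v_c1 = √(μ/r₁) = 7652 m/s; transfer-perigee v_p = √[μ(2/r₁ − 1/a_t)] = 9804 m/s.
Δv₁ = v_p − v_c1 = 2152 m/s.
At r₂: circular v_c2 = √(μ/r₂) = 3575 m/s; transfer-apogee v_a = √[μ(2/r₂ − 1/a_t)] = 2140 m/s.
Δv₂ = v_c2 − v_a = 1435 m/s.
Total Δv = Δv₁ + Δv₂ = 3587 m/s = 3.587 km/s.

Δv_total ≈ 3.587 km/s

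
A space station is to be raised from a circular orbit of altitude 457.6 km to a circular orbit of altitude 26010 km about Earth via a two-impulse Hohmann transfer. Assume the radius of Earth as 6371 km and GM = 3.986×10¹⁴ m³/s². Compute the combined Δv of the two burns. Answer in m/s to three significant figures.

Δv_total ≈ 3620 m/s

r₁ = 6371 + 457.6 = 6828.6 km = 6.8286×10⁶ m.
r₂ = 6371 + 26010 = 32381 km = 3.2381×10⁷ m.
Transfer ellipse a_t = (r₁ + r₂)/2 = 1.960×10⁷ m.
At r₁: circular v_c1 = √(μ/r₁) = 7640 m/s; transfer-perigee v_p = √[μ(2/r₁ − 1/a_t)] = 9819 m/s.
Δv₁ = v_p − v_c1 = 2179 m/s.
At r₂: circular v_c2 = √(μ/r₂) = 3509 m/s; transfer-apogee v_a = √[μ(2/r₂ − 1/a_t)] = 2071 m/s.
Δv₂ = v_c2 − v_a = 1438 m/s.
Total Δv = Δv₁ + Δv₂ = 3617 m/s.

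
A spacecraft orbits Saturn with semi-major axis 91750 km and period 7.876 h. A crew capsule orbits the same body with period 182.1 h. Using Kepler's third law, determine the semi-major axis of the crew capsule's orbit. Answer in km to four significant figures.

a₂ ≈ 7.446×10⁵ km

Kepler's third law: a³ ∝ T², so a₂ = a₁ (T₂/T₁)^(2/3).
T₂/T₁ = 23.12, (T₂/T₁)^(2/3) = 8.116.
a₂ = 91750 × 8.116 = 7.446×10⁵ km.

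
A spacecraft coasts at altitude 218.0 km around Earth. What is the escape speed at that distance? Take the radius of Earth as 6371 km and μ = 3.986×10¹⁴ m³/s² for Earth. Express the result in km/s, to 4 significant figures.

v_esc ≈ 11.00 km/s

r = 6371 + 218.0 = 6589.0 km = 6.5890×10⁶ m.
Escape speed v_esc = √(2μ/r) = √(2 × 3.986×10¹⁴ / 6.589×10⁶) = √(1.210×10⁸) = 11000 m/s.
= 11.00 km/s.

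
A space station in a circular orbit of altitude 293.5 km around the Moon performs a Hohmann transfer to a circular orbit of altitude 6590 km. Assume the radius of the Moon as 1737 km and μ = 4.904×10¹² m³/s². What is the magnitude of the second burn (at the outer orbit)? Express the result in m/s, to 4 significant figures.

r₁ = 1737 + 293.5 = 2030.5 km = 2.0305×10⁶ m.
r₂ = 1737 + 6590 = 8327.0 km = 8.3270×10⁶ m.
Transfer ellipse a_t = (r₁ + r₂)/2 = 5.179×10⁶ m.
At r₁: circular v_c1 = √(μ/r₁) = 1554 m/s; transfer-perilune v_p = √[μ(2/r₁ − 1/a_t)] = 1971 m/s.
At r₂: circular v_c2 = √(μ/r₂) = 767.4 m/s; transfer-apolune v_a = √[μ(2/r₂ − 1/a_t)] = 480.5 m/s.
Δv₂ = v_c2 − v_a = 286.9 m/s.

Δv ≈ 286.9 m/s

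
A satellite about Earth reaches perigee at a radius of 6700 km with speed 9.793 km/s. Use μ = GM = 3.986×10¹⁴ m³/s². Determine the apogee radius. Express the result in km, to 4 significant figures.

apogee radius ≈ 27840 km

r_p = 6.700×10⁶ m.
Specific energy ε = v²/2 − μ/r = -1.154×10⁷ J/kg, so a = −μ/(2ε) = 1.727×10⁷ m.
The apsides satisfy r_p + r_a = 2a, so the apogee radius is 2a − r_p = 2.784×10⁷ m = 27837 km.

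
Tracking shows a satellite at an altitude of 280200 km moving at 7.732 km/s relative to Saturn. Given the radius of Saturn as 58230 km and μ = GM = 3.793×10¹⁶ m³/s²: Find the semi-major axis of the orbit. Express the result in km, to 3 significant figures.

a ≈ 2.31×10⁵ km

r = 58230 + 280200 = 3.3843×10⁵ km = 3.384×10⁸ m.
Specific orbital energy ε = v²/2 − μ/r = (7732)²/2 − 3.793×10¹⁶/3.384×10⁸ = -8.218×10⁷ J/kg.
Since ε = −μ/(2a), a = −μ/(2ε) = 2.308×10⁸ m = 2.3076×10⁵ km.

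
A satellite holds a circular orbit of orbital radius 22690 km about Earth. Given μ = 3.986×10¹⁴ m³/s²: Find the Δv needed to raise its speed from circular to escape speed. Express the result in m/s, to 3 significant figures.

Δv ≈ 1740 m/s

r = 22690 km = 2.269×10⁷ m.
Circular speed v_c = √(μ/r) = 4191 m/s.
Escape speed v_esc = √(2μ/r) = √2 × v_c = 5927 m/s.
Δv = v_esc − v_c = 1736 m/s.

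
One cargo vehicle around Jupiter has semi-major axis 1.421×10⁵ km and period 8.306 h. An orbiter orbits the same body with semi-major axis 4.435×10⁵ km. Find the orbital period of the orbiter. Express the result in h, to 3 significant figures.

T₂ ≈ 45.8 h

Kepler's third law: T² ∝ a³, so T₂ = T₁ (a₂/a₁)^(3/2).
a₂/a₁ = 3.121, (a₂/a₁)^(3/2) = 5.514.
T₂ = 8.306 × 5.514 = 45.80 h.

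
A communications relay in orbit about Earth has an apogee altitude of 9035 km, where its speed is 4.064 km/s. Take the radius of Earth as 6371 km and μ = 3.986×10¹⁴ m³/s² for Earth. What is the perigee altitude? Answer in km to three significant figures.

perigee altitude ≈ 851 km

r_a = 6371 + 9035 = 15406 km = 1.541×10⁷ m.
Specific energy ε = v²/2 − μ/r = -1.761×10⁷ J/kg, so a = −μ/(2ε) = 1.131×10⁷ m.
The apsides satisfy r_p + r_a = 2a, so the perigee radius is 2a − r_a = 7.222×10⁶ m = 7222.5 km.
Perigee altitude = 7222.5 − 6371 = 851.46 km.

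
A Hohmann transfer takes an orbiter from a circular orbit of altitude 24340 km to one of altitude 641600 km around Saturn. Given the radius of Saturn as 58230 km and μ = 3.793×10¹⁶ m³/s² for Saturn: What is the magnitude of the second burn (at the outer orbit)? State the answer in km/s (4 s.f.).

r₁ = 58230 + 24340 = 82570 km = 8.2570×10⁷ m.
r₂ = 58230 + 641600 = 699830 km = 6.9983×10⁸ m.
Transfer ellipse a_t = (r₁ + r₂)/2 = 3.912×10⁸ m.
At r₁: circular v_c1 = √(μ/r₁) = 21430 m/s; transfer-perikrone v_p = √[μ(2/r₁ − 1/a_t)] = 28670 m/s.
At r₂: circular v_c2 = √(μ/r₂) = 7362 m/s; transfer-apokrone v_a = √[μ(2/r₂ − 1/a_t)] = 3382 m/s.
Δv₂ = v_c2 − v_a = 3980 m/s.
= 3.980 km/s.

Δv ≈ 3.980 km/s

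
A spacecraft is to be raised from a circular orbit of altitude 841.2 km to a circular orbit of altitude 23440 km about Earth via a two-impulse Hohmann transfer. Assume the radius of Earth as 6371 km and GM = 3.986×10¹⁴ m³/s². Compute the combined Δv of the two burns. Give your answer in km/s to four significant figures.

Δv_total ≈ 3.374 km/s

r₁ = 6371 + 841.2 = 7212.2 km = 7.2122×10⁶ m.
r₂ = 6371 + 23440 = 29811 km = 2.9811×10⁷ m.
Transfer ellipse a_t = (r₁ + r₂)/2 = 1.851×10⁷ m.
At r₁: circular v_c1 = √(μ/r₁) = 7434 m/s; transfer-perigee v_p = √[μ(2/r₁ − 1/a_t)] = 9434 m/s.
Δv₁ = v_p − v_c1 = 2000 m/s.
At r₂: circular v_c2 = √(μ/r₂) = 3657 m/s; transfer-apogee v_a = √[μ(2/r₂ − 1/a_t)] = 2282 m/s.
Δv₂ = v_c2 − v_a = 1374 m/s.
Total Δv = Δv₁ + Δv₂ = 3374 m/s = 3.374 km/s.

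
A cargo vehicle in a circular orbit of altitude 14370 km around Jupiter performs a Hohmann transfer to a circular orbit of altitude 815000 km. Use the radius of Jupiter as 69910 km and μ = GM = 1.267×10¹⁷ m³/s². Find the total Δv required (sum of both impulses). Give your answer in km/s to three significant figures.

Δv_total ≈ 20.6 km/s

r₁ = 69910 + 14370 = 84280 km = 8.4280×10⁷ m.
r₂ = 69910 + 815000 = 884910 km = 8.8491×10⁸ m.
Transfer ellipse a_t = (r₁ + r₂)/2 = 4.846×10⁸ m.
At r₁: circular v_c1 = √(μ/r₁) = 38770 m/s; transfer-perijove v_p = √[μ(2/r₁ − 1/a_t)] = 52390 m/s.
Δv₁ = v_p − v_c1 = 13620 m/s.
At r₂: circular v_c2 = √(μ/r₂) = 11970 m/s; transfer-apojove v_a = √[μ(2/r₂ − 1/a_t)] = 4990 m/s.
Δv₂ = v_c2 − v_a = 6976 m/s.
Total Δv = Δv₁ + Δv₂ = 20600 m/s = 20.60 km/s.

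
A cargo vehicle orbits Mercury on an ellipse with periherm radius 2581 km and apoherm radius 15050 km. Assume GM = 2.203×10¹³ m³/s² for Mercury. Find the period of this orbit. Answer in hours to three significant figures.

Semi-major axis a = (r_p + r_a)/2 = (2581.0 + 15050)/2 = 8815.5 km = 8.816×10⁶ m.
By Kepler's third law T = 2π√(a³/μ) = 2π × 5.577×10³ = 3.504×10⁴ s.
= 9.733 hours.

T ≈ 9.73 hours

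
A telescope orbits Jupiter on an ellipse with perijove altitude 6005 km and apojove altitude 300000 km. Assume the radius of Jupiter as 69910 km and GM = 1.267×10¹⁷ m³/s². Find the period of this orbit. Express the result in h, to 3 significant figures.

T ≈ 16.3 h

r_p = 69910 + 6005 = 75915 km = 7.5915×10⁷ m.
r_a = 69910 + 300000 = 369910 km = 3.6991×10⁸ m.
Semi-major axis a = (r_p + r_a)/2 = (75915 + 3.6991×10⁵)/2 = 2.2291×10⁵ km = 2.229×10⁸ m.
By Kepler's third law T = 2π√(a³/μ) = 2π × 9.350×10³ = 5.875×10⁴ s.
= 16.32 h.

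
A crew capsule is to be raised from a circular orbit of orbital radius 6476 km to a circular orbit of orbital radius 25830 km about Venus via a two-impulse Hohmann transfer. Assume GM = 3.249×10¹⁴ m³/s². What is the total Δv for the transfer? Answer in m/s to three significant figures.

Δv_total ≈ 3170 m/s

r₁ = 6476 km = 6.476×10⁶ m.
r₂ = 25830 km = 2.583×10⁷ m.
Transfer ellipse a_t = (r₁ + r₂)/2 = 1.615×10⁷ m.
At r₁: circular v_c1 = √(μ/r₁) = 7083 m/s; transfer-periapsis v_p = √[μ(2/r₁ − 1/a_t)] = 8957 m/s.
Δv₁ = v_p − v_c1 = 1874 m/s.
At r₂: circular v_c2 = √(μ/r₂) = 3547 m/s; transfer-apoapsis v_a = √[μ(2/r₂ − 1/a_t)] = 2246 m/s.
Δv₂ = v_c2 − v_a = 1301 m/s.
Total Δv = Δv₁ + Δv₂ = 3175 m/s.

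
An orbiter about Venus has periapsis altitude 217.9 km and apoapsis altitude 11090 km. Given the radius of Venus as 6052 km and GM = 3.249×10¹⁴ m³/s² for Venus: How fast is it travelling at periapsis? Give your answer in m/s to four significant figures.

r_p = 6052 + 217.9 = 6269.9 km = 6.2699×10⁶ m.
r_a = 6052 + 11090 = 17142 km = 1.7142×10⁷ m.
Semi-major axis a = (r_p + r_a)/2 = 11706 km = 1.171×10⁷ m.
Vis-viva: v² = μ(2/r − 1/a) = 3.249×10¹⁴ × (3.190×10⁻⁷ − 8.543×10⁻⁸) = 7.588×10⁷ m²/s².
v = 8711 m/s.

v ≈ 8711 m/s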